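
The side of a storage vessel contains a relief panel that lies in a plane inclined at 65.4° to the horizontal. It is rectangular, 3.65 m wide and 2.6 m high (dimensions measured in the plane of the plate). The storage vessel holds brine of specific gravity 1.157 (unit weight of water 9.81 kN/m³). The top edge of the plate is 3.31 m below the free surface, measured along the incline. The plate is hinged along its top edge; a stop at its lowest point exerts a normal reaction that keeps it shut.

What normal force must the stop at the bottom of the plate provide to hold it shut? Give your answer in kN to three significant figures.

P ≈ 247 kN

γ = 1.157 × 9.81 = 11.35017 kN/m³.
Let θ = 65.4° be the plate's angle to the horizontal; measure y along the incline from where the plane meets the free surface. Vertical depth h = y·sinθ with sinθ = 0.909236.
The centroid lies 2.6/2 = 1.3 m below the top edge, so y_c = 3.31 + 1.3 = 4.61 m and h_c = 4.61 × 0.909236 = 4.19158 m.
A = 3.65 × 2.6 = 9.49 m².
Resultant F = γ·h_c·A = 11.35017 × 4.19158 × 9.49 = 451.488 kN.
I_c = b·h³/12 = 3.65 × 2.6³/12 = 5.34603 m⁴.
Centre of pressure: y_p = y_c + I_c/(y_c·A) = 4.61 + 5.34603/(4.61 × 9.49) = 4.61 + 0.122198 = 4.7322 m along the plane.
The resultant acts 1.3 + 0.122198 = 1.4222 m (along the plate) below the hinge at the top edge, so the moment about the hinge is M = F × 1.4222 = 451.488 × 1.4222 = 642.106 kN·m.
A normal force at the bottom, 2.6 m from the hinge, must supply this moment: P = 642.106/2.6 = 246.964 kN.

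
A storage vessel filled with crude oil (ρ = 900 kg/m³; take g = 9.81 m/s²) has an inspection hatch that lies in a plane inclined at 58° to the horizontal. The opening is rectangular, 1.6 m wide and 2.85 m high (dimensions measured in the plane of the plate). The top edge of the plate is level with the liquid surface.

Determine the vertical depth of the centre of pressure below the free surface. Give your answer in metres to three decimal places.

h_p = 1.611 m

γ = ρg = 900 × 9.81 / 1000 = 8.829 kN/m³.
Let θ = 58° be the plate's angle to the horizontal; measure y along the incline from where the plane meets the free surface. Vertical depth h = y·sinθ with sinθ = 0.848048.
The centroid lies 2.85/2 = 1.425 m below the top edge, so y_c = 1.425 m and h_c = 1.425 × 0.848048 = 1.20847 m.
A = 1.6 × 2.85 = 4.56 m².
Resultant F = γ·h_c·A = 8.829 × 1.20847 × 4.56 = 48.6533 kN.
I_c = b·h³/12 = 1.6 × 2.85³/12 = 3.08655 m⁴.
Centre of pressure: y_p = y_c + I_c/(y_c·A) = 1.425 + 3.08655/(1.425 × 4.56) = 1.425 + 0.475 = 1.9 m along the plane.
Vertically, h_p = y_p·sinθ = 1.9 × 0.848048 = 1.61129 m.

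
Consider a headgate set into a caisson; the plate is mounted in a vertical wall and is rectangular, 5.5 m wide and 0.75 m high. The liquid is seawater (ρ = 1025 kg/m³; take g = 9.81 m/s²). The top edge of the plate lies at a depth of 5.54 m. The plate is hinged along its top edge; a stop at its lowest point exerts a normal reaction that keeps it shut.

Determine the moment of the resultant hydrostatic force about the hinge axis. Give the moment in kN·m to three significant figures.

γ = ρg = 1025 × 9.81 / 1000 = 10.05525 kN/m³.
The centroid lies 0.75/2 = 0.375 m below the top edge, so the centroid depth is h_c = 5.54 + 0.375 = 5.915 m.
A = 5.5 × 0.75 = 4.125 m².
Resultant F = γ·h_c·A = 10.05525 × 5.915 × 4.125 = 245.342 kN.
I_c = b·h³/12 = 5.5 × 0.75³/12 = 0.193359 m⁴.
Centre of pressure: y_p = y_c + I_c/(y_c·A) = 5.915 + 0.193359/(5.915 × 4.125) = 5.915 + 0.00792475 = 5.92292 m along the plane.
The resultant acts 0.375 + 0.00792475 = 0.382925 m (along the plate) below the hinge at the top edge, so the moment about the hinge is M = F × 0.382925 = 245.342 × 0.382925 = 93.9476 kN·m.

M ≈ 93.9 kN·m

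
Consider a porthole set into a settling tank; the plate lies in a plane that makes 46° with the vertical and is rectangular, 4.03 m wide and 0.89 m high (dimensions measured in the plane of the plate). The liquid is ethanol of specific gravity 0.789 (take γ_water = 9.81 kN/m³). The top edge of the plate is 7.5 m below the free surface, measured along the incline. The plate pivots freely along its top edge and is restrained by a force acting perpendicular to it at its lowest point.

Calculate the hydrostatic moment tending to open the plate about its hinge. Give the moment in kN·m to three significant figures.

M ≈ 69.5 kN·m

γ = 0.789 × 9.81 = 7.74009 kN/m³.
The plate makes 46° with the vertical, i.e. θ = 90° − 46° = 44° to the horizontal. Measuring y along the incline from the free-surface line, vertical depth h = y·sinθ with sinθ = 0.694658.
The centroid lies 0.89/2 = 0.445 m below the top edge, so y_c = 7.5 + 0.445 = 7.945 m and h_c = 7.945 × 0.694658 = 5.51906 m.
A = 4.03 × 0.89 = 3.5867 m².
Resultant F = γ·h_c·A = 7.74009 × 5.51906 × 3.5867 = 153.217 kN.
I_c = b·h³/12 = 4.03 × 0.89³/12 = 0.236752 m⁴.
Centre of pressure: y_p = y_c + I_c/(y_c·A) = 7.945 + 0.236752/(7.945 × 3.5867) = 7.945 + 0.00830816 = 7.95331 m along the plane.
The resultant acts 0.445 + 0.00830816 = 0.453308 m (along the plate) below the hinge at the top edge, so the moment about the hinge is M = F × 0.453308 = 153.217 × 0.453308 = 69.4545 kN·m.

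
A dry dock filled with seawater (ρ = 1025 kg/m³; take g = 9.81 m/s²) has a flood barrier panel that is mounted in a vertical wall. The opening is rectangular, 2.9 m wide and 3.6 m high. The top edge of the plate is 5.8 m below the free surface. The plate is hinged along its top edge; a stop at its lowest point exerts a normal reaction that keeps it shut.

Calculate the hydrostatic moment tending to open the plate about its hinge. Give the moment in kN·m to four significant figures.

M ≈ 1549 kN·m

γ = ρg = 1025 × 9.81 / 1000 = 10.05525 kN/m³.
The centroid lies 3.6/2 = 1.8 m below the top edge, so the centroid depth is h_c = 5.8 + 1.8 = 7.6 m.
A = 2.9 × 3.6 = 10.44 m².
Resultant F = γ·h_c·A = 10.05525 × 7.6 × 10.44 = 797.824 kN.
I_c = b·h³/12 = 2.9 × 3.6³/12 = 11.2752 m⁴.
Centre of pressure: y_p = y_c + I_c/(y_c·A) = 7.6 + 11.2752/(7.6 × 10.44) = 7.6 + 0.142105 = 7.7421 m along the plane.
The resultant acts 1.8 + 0.142105 = 1.9421 m (along the plate) below the hinge at the top edge, so the moment about the hinge is M = F × 1.9421 = 797.824 × 1.9421 = 1549.45 kN·m.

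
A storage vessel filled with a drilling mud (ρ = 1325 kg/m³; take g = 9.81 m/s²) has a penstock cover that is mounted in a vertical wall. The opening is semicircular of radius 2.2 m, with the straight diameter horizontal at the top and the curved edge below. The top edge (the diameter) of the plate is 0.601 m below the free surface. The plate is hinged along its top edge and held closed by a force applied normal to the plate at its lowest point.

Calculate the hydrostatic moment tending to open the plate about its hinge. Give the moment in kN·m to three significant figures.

M ≈ 175 kN·m

γ = ρg = 1325 × 9.81 / 1000 = 12.99825 kN/m³.
The centroid of a semicircle lies 4r/(3π) = 0.933709 m from the diameter, here below the top edge, so the centroid depth is h_c = 0.601 + 0.933709 = 1.53471 m.
A = πr²/2 = π × 2.2²/2 = 7.60265 m².
Resultant F = γ·h_c·A = 12.99825 × 1.53471 × 7.60265 = 151.662 kN.
I_c = (π/8 − 8/(9π))·r⁴ = 0.109757 × 2.2⁴ = 2.57112 m⁴.
Centre of pressure: y_p = y_c + I_c/(y_c·A) = 1.53471 + 2.57112/(1.53471 × 7.60265) = 1.53471 + 0.220359 = 1.75507 m along the plane.
The resultant acts 0.933709 + 0.220359 = 1.15407 m (along the plate) below the hinge at the top edge, so the moment about the hinge is M = F × 1.15407 = 151.662 × 1.15407 = 175.029 kN·m.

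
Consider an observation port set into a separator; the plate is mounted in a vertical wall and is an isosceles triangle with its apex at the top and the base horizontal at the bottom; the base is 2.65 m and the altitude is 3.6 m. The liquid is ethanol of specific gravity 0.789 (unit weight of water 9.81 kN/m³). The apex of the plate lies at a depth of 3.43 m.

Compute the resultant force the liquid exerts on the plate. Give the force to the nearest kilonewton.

F ≈ 215 kN

γ = 0.789 × 9.81 = 7.74009 kN/m³.
With the apex up, the centroid sits 2h/3 = 2 × 3.6/3 = 2.4 m below the apex, so the centroid depth is h_c = 3.43 + 2.4 = 5.83 m.
A = ½ × 2.65 × 3.6 = 4.77 m².
Resultant F = γ·h_c·A = 7.74009 × 5.83 × 4.77 = 215.245 kN.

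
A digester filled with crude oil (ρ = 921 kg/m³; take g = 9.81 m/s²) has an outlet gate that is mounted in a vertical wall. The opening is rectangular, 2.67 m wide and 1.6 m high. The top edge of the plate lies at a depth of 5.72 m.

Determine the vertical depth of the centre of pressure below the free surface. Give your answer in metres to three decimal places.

h_p = 6.553 m

γ = ρg = 921 × 9.81 / 1000 = 9.03501 kN/m³.
The centroid lies 1.6/2 = 0.8 m below the top edge, so the centroid depth is h_c = 5.72 + 0.8 = 6.52 m.
A = 2.67 × 1.6 = 4.272 m².
Resultant F = γ·h_c·A = 9.03501 × 6.52 × 4.272 = 251.656 kN.
I_c = b·h³/12 = 2.67 × 1.6³/12 = 0.91136 m⁴.
Centre of pressure: y_p = y_c + I_c/(y_c·A) = 6.52 + 0.91136/(6.52 × 4.272) = 6.52 + 0.0327198 = 6.55272 m along the plane.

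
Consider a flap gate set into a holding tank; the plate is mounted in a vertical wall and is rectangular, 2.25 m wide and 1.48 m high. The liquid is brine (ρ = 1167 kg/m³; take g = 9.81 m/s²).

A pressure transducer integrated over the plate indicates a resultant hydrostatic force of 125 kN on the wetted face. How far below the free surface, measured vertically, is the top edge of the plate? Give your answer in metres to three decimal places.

γ = ρg = 1167 × 9.81 / 1000 = 11.44827 kN/m³.
A = 2.25 × 1.48 = 3.33 m².
From F = γ·h_c·A, the centroid depth is h_c = 125/(11.44827 × 3.33) = 3.27888 m.
The centroid lies 1.48/2 = 0.74 m below the top edge, so the top edge sits at h_top = 3.27888 − 0.74 = 2.53888 m below the surface.

d_top ≈ 2.539 m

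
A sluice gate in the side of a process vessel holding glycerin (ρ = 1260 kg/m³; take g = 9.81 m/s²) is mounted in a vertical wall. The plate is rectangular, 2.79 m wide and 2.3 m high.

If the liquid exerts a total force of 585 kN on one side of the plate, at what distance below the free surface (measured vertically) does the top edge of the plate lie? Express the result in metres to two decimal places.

γ = ρg = 1260 × 9.81 / 1000 = 12.3606 kN/m³.
A = 2.79 × 2.3 = 6.417 m².
From F = γ·h_c·A, the centroid depth is h_c = 585/(12.3606 × 6.417) = 7.37538 m.
The centroid lies 2.3/2 = 1.15 m below the top edge, so the top edge sits at h_top = 7.37538 − 1.15 = 6.22538 m below the surface.

d_top ≈ 6.23 m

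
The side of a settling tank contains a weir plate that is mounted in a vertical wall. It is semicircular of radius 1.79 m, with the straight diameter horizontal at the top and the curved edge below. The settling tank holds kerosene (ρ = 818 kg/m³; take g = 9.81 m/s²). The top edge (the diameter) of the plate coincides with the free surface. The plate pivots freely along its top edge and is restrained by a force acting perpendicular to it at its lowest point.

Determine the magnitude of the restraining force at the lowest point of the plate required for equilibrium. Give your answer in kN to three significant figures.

P ≈ 18.1 kN

γ = ρg = 818 × 9.81 / 1000 = 8.02458 kN/m³.
The centroid of a semicircle lies 4r/(3π) = 0.7597 m from the diameter, here below the top edge, so the centroid depth is h_c = 0.7597 m.
A = πr²/2 = π × 1.79²/2 = 5.03299 m².
Resultant F = γ·h_c·A = 8.02458 × 0.7597 × 5.03299 = 30.6825 kN.
I_c = (π/8 − 8/(9π))·r⁴ = 0.109757 × 1.79⁴ = 1.12679 m⁴.
Centre of pressure: y_p = y_c + I_c/(y_c·A) = 0.7597 + 1.12679/(0.7597 × 5.03299) = 0.7597 + 0.294696 = 1.0544 m along the plane.
The resultant acts 0.7597 + 0.294696 = 1.0544 m (along the plate) below the hinge at the top edge, so the moment about the hinge is M = F × 1.0544 = 30.6825 × 1.0544 = 32.3516 kN·m.
A normal force at the bottom, 1.79 m from the hinge, must supply this moment: P = 32.3516/1.79 = 18.0735 kN.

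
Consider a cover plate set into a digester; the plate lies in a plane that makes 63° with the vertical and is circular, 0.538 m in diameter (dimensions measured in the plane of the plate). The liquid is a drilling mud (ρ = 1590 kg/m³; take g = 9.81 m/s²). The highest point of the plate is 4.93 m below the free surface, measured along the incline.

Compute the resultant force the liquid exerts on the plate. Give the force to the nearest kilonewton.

γ = ρg = 1590 × 9.81 / 1000 = 15.5979 kN/m³.
The plate makes 63° with the vertical, i.e. θ = 90° − 63° = 27° to the horizontal. Measuring y along the incline from the free-surface line, vertical depth h = y·sinθ with sinθ = 0.453990.
The centroid is at the centre, 0.269 m below the top of the plate, so y_c = 4.93 + 0.269 = 5.199 m and h_c = 5.199 × 0.453990 = 2.36029 m.
A = π(0.269)² = 0.227329 m².
Resultant F = γ·h_c·A = 15.5979 × 2.36029 × 0.227329 = 8.36925 kN.

F ≈ 8 kN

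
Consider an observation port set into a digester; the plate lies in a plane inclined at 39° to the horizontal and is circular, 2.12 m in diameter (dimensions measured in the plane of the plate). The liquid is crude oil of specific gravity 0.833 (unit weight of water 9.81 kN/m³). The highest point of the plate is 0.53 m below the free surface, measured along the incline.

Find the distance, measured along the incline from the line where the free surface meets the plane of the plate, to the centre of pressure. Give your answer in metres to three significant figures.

γ = 0.833 × 9.81 = 8.17173 kN/m³.
Let θ = 39° be the plate's angle to the horizontal; measure y along the incline from where the plane meets the free surface. Vertical depth h = y·sinθ with sinθ = 0.629320.
The centroid is at the centre, 1.06 m below the top of the plate, so y_c = 0.53 + 1.06 = 1.59 m and h_c = 1.59 × 0.629320 = 1.00062 m.
A = π(1.06)² = 3.52989 m².
Resultant F = γ·h_c·A = 8.17173 × 1.00062 × 3.52989 = 28.8632 kN.
I_c = πr⁴/4 = π × 1.06⁴/4 = 0.991547 m⁴.
Centre of pressure: y_p = y_c + I_c/(y_c·A) = 1.59 + 0.991547/(1.59 × 3.52989) = 1.59 + 0.176667 = 1.76667 m along the plane.

y_p = 1.77 m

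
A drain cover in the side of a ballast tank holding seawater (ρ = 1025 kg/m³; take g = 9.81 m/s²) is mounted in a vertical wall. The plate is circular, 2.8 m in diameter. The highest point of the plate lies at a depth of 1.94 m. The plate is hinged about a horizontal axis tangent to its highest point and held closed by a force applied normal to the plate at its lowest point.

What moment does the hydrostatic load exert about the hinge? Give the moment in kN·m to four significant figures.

γ = ρg = 1025 × 9.81 / 1000 = 10.05525 kN/m³.
The centroid is at the centre, 1.4 m below the top of the plate, so the centroid depth is h_c = 1.94 + 1.4 = 3.34 m.
A = π(1.4)² = 6.15752 m².
Resultant F = γ·h_c·A = 10.05525 × 3.34 × 6.15752 = 206.797 kN.
I_c = πr⁴/4 = π × 1.4⁴/4 = 3.01719 m⁴.
Centre of pressure: y_p = y_c + I_c/(y_c·A) = 3.34 + 3.01719/(3.34 × 6.15752) = 3.34 + 0.146707 = 3.48671 m along the plane.
The resultant acts 1.4 + 0.146707 = 1.54671 m (along the plate) below the hinge at the top edge, so the moment about the hinge is M = F × 1.54671 = 206.797 × 1.54671 = 319.855 kN·m.

M ≈ 319.9 kN·m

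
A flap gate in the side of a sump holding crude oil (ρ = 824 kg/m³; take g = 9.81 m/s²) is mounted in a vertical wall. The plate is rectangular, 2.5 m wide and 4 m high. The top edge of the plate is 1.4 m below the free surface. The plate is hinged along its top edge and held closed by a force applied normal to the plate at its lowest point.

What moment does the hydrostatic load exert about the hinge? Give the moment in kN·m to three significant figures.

γ = ρg = 824 × 9.81 / 1000 = 8.08344 kN/m³.
The centroid lies 4/2 = 2 m below the top edge, so the centroid depth is h_c = 1.4 + 2 = 3.4 m.
A = 2.5 × 4 = 10 m².
Resultant F = γ·h_c·A = 8.08344 × 3.4 × 10 = 274.837 kN.
I_c = b·h³/12 = 2.5 × 4³/12 = 13.3333 m⁴.
Centre of pressure: y_p = y_c + I_c/(y_c·A) = 3.4 + 13.3333/(3.4 × 10) = 3.4 + 0.392156 = 3.79216 m along the plane.
The resultant acts 2 + 0.392156 = 2.39216 m (along the plate) below the hinge at the top edge, so the moment about the hinge is M = F × 2.39216 = 274.837 × 2.39216 = 657.454 kN·m.

M ≈ 657 kN·m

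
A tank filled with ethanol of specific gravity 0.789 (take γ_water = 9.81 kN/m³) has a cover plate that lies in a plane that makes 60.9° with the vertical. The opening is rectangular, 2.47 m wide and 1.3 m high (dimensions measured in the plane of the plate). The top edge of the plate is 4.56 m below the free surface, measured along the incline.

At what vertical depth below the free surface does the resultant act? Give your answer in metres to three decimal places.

h_p = 2.547 m

γ = 0.789 × 9.81 = 7.74009 kN/m³.
The plate makes 60.9° with the vertical, i.e. θ = 90° − 60.9° = 29.1° to the horizontal. Measuring y along the incline from the free-surface line, vertical depth h = y·sinθ with sinθ = 0.486335.
The centroid lies 1.3/2 = 0.65 m below the top edge, so y_c = 4.56 + 0.65 = 5.21 m and h_c = 5.21 × 0.486335 = 2.53381 m.
A = 2.47 × 1.3 = 3.211 m².
Resultant F = γ·h_c·A = 7.74009 × 2.53381 × 3.211 = 62.9739 kN.
I_c = b·h³/12 = 2.47 × 1.3³/12 = 0.452216 m⁴.
Centre of pressure: y_p = y_c + I_c/(y_c·A) = 5.21 + 0.452216/(5.21 × 3.211) = 5.21 + 0.0270314 = 5.23703 m along the plane.
Vertically, h_p = y_p·sinθ = 5.23703 × 0.486335 = 2.54695 m.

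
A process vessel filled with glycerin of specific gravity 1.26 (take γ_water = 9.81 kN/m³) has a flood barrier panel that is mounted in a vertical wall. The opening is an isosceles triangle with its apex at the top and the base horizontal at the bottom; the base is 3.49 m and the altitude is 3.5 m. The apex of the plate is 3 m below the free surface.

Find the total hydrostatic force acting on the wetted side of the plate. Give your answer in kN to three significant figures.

F ≈ 403 kN

γ = 1.26 × 9.81 = 12.3606 kN/m³.
With the apex up, the centroid sits 2h/3 = 2 × 3.5/3 = 2.33333 m below the apex, so the centroid depth is h_c = 3 + 2.33333 = 5.33333 m.
A = ½ × 3.49 × 3.5 = 6.1075 m².
Resultant F = γ·h_c·A = 12.3606 × 5.33333 × 6.1075 = 402.626 kN.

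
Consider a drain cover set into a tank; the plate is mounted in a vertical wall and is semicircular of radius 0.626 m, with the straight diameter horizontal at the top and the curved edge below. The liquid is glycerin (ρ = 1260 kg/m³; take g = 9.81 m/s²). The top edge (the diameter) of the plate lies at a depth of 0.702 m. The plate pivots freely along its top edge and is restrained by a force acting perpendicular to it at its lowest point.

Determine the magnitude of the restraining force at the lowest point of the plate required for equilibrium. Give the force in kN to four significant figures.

P ≈ 3.458 kN

γ = ρg = 1260 × 9.81 / 1000 = 12.3606 kN/m³.
The centroid of a semicircle lies 4r/(3π) = 0.265683 m from the diameter, here below the top edge, so the centroid depth is h_c = 0.702 + 0.265683 = 0.967683 m.
A = πr²/2 = π × 0.626²/2 = 0.615557 m².
Resultant F = γ·h_c·A = 12.3606 × 0.967683 × 0.615557 = 7.36276 kN.
I_c = (π/8 − 8/(9π))·r⁴ = 0.109757 × 0.626⁴ = 0.016855 m⁴.
Centre of pressure: y_p = y_c + I_c/(y_c·A) = 0.967683 + 0.016855/(0.967683 × 0.615557) = 0.967683 + 0.0282962 = 0.995979 m along the plane.
The resultant acts 0.265683 + 0.0282962 = 0.293979 m (along the plate) below the hinge at the top edge, so the moment about the hinge is M = F × 0.293979 = 7.36276 × 0.293979 = 2.1645 kN·m.
A normal force at the bottom, 0.626 m from the hinge, must supply this moment: P = 2.1645/0.626 = 3.45767 kN.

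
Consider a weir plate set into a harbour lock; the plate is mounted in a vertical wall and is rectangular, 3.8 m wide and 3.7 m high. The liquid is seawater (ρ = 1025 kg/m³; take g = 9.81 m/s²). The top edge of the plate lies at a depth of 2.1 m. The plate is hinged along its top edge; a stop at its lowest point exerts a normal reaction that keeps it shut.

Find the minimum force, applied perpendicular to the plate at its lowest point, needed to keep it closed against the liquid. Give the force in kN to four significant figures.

γ = ρg = 1025 × 9.81 / 1000 = 10.05525 kN/m³.
The centroid lies 3.7/2 = 1.85 m below the top edge, so the centroid depth is h_c = 2.1 + 1.85 = 3.95 m.
A = 3.8 × 3.7 = 14.06 m².
Resultant F = γ·h_c·A = 10.05525 × 3.95 × 14.06 = 558.438 kN.
I_c = b·h³/12 = 3.8 × 3.7³/12 = 16.0401 m⁴.
Centre of pressure: y_p = y_c + I_c/(y_c·A) = 3.95 + 16.0401/(3.95 × 14.06) = 3.95 + 0.288818 = 4.23882 m along the plane.
The resultant acts 1.85 + 0.288818 = 2.13882 m (along the plate) below the hinge at the top edge, so the moment about the hinge is M = F × 2.13882 = 558.438 × 2.13882 = 1194.4 kN·m.
A normal force at the bottom, 3.7 m from the hinge, must supply this moment: P = 1194.4/3.7 = 322.811 kN.

P ≈ 322.8 kN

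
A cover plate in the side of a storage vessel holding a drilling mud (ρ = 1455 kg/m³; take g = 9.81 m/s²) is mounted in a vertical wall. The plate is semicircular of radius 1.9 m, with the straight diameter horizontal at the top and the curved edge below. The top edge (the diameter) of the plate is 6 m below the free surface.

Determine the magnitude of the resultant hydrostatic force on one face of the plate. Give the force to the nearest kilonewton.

F ≈ 551 kN

γ = ρg = 1455 × 9.81 / 1000 = 14.27355 kN/m³.
The centroid of a semicircle lies 4r/(3π) = 0.806385 m from the diameter, here below the top edge, so the centroid depth is h_c = 6 + 0.806385 = 6.80638 m.
A = πr²/2 = π × 1.9²/2 = 5.67057 m².
Resultant F = γ·h_c·A = 14.27355 × 6.80638 × 5.67057 = 550.903 kN.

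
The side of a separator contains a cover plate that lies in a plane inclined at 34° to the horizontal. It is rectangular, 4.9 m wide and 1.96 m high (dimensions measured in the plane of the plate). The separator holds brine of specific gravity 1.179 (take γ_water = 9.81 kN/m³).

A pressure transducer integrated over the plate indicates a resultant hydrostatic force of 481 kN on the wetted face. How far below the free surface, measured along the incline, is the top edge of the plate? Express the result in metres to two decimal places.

y_top ≈ 6.76 m

γ = 1.179 × 9.81 = 11.56599 kN/m³.
A = 4.9 × 1.96 = 9.604 m².
From F = γ·h_c·A, the centroid depth is h_c = 481/(11.56599 × 9.604) = 4.33022 m.
Let θ = 34° be the plate's angle to the horizontal; measure y along the incline from where the plane meets the free surface. Vertical depth h = y·sinθ with sinθ = 0.559193.
Along the incline, y_c = h_c/sinθ = 4.33022/0.559193 = 7.74369 m.
The centroid lies 1.96/2 = 0.98 m below the top edge, so the top edge sits at y_top = 7.74369 − 0.98 = 6.76369 m along the incline.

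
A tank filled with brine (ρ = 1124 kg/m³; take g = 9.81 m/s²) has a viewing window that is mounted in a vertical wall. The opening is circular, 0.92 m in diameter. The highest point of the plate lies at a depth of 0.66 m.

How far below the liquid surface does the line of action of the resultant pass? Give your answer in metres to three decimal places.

h_p = 1.167 m

γ = ρg = 1124 × 9.81 / 1000 = 11.02644 kN/m³.
The centroid is at the centre, 0.46 m below the top of the plate, so the centroid depth is h_c = 0.66 + 0.46 = 1.12 m.
A = π(0.46)² = 0.664761 m².
Resultant F = γ·h_c·A = 11.02644 × 1.12 × 0.664761 = 8.20954 kN.
I_c = πr⁴/4 = π × 0.46⁴/4 = 0.0351659 m⁴.
Centre of pressure: y_p = y_c + I_c/(y_c·A) = 1.12 + 0.0351659/(1.12 × 0.664761) = 1.12 + 0.0472322 = 1.16723 m along the plane.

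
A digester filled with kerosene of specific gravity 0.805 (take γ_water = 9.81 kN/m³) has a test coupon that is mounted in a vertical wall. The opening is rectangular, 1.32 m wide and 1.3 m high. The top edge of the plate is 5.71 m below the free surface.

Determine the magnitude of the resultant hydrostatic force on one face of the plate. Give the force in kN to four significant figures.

F ≈ 86.19 kN

γ = 0.805 × 9.81 = 7.89705 kN/m³.
The centroid lies 1.3/2 = 0.65 m below the top edge, so the centroid depth is h_c = 5.71 + 0.65 = 6.36 m.
A = 1.32 × 1.3 = 1.716 m².
Resultant F = γ·h_c·A = 7.89705 × 6.36 × 1.716 = 86.1865 kN.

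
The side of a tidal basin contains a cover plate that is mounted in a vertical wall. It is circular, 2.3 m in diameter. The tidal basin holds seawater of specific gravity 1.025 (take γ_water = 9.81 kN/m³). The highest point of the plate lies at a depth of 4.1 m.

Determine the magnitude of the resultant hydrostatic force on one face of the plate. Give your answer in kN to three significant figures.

F ≈ 219 kN

γ = 1.025 × 9.81 = 10.05525 kN/m³.
The centroid is at the centre, 1.15 m below the top of the plate, so the centroid depth is h_c = 4.1 + 1.15 = 5.25 m.
A = π(1.15)² = 4.15476 m².
Resultant F = γ·h_c·A = 10.05525 × 5.25 × 4.15476 = 219.33 kN.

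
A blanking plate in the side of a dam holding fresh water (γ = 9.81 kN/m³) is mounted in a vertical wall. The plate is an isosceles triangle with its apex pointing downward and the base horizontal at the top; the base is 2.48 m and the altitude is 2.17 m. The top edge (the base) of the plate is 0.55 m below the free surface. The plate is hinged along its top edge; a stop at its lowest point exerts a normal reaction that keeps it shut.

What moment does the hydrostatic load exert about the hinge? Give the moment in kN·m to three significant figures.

M ≈ 31.2 kN·m

γ = 9.81 kN/m³.
With the apex down, the centroid sits h/3 = 2.17/3 = 0.723333 m below the base (the top edge), so the centroid depth is h_c = 0.55 + 0.723333 = 1.27333 m.
A = ½ × 2.48 × 2.17 = 2.6908 m².
Resultant F = γ·h_c·A = 9.81 × 1.27333 × 2.6908 = 33.6118 kN.
I_c = b·h³/36 = 2.48 × 2.17³/36 = 0.703928 m⁴.
Centre of pressure: y_p = y_c + I_c/(y_c·A) = 1.27333 + 0.703928/(1.27333 × 2.6908) = 1.27333 + 0.20545 = 1.47878 m along the plane.
The resultant acts 0.723333 + 0.20545 = 0.928783 m (along the plate) below the hinge at the top edge, so the moment about the hinge is M = F × 0.928783 = 33.6118 × 0.928783 = 31.2181 kN·m.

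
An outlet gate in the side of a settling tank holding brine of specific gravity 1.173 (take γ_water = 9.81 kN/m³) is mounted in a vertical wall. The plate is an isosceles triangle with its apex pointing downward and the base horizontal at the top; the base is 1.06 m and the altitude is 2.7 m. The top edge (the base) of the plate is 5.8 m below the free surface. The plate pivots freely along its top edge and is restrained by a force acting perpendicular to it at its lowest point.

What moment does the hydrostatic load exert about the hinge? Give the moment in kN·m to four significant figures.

M ≈ 106.0 kN·m

γ = 1.173 × 9.81 = 11.50713 kN/m³.
With the apex down, the centroid sits h/3 = 2.7/3 = 0.9 m below the base (the top edge), so the centroid depth is h_c = 5.8 + 0.9 = 6.7 m.
A = ½ × 1.06 × 2.7 = 1.431 m².
Resultant F = γ·h_c·A = 11.50713 × 6.7 × 1.431 = 110.327 kN.
I_c = b·h³/36 = 1.06 × 2.7³/36 = 0.579555 m⁴.
Centre of pressure: y_p = y_c + I_c/(y_c·A) = 6.7 + 0.579555/(6.7 × 1.431) = 6.7 + 0.0604478 = 6.76045 m along the plane.
The resultant acts 0.9 + 0.0604478 = 0.960448 m (along the plate) below the hinge at the top edge, so the moment about the hinge is M = F × 0.960448 = 110.327 × 0.960448 = 105.963 kN·m.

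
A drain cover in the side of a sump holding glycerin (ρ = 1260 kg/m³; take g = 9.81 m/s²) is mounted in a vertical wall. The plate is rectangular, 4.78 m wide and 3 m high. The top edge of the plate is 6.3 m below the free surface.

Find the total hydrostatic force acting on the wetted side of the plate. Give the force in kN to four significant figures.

F ≈ 1383 kN

γ = ρg = 1260 × 9.81 / 1000 = 12.3606 kN/m³.
The centroid lies 3/2 = 1.5 m below the top edge, so the centroid depth is h_c = 6.3 + 1.5 = 7.8 m.
A = 4.78 × 3 = 14.34 m².
Resultant F = γ·h_c·A = 12.3606 × 7.8 × 14.34 = 1382.56 kN.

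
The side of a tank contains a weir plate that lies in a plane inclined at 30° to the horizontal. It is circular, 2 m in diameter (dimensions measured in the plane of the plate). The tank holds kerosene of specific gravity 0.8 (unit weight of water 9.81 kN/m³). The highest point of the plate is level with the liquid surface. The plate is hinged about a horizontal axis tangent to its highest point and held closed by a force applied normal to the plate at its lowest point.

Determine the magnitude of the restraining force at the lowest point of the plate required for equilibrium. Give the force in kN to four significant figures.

P ≈ 7.705 kN

γ = 0.8 × 9.81 = 7.848 kN/m³.
Let θ = 30° be the plate's angle to the horizontal; measure y along the incline from where the plane meets the free surface. Vertical depth h = y·sinθ with sinθ = 0.500000.
The centroid is at the centre, 1 m below the top of the plate, so y_c = 1 m and h_c = 1 × 0.500000 = 0.5 m.
A = π(1)² = 3.14159 m².
Resultant F = γ·h_c·A = 7.848 × 0.5 × 3.14159 = 12.3276 kN.
I_c = πr⁴/4 = π × 1⁴/4 = 0.785398 m⁴.
Centre of pressure: y_p = y_c + I_c/(y_c·A) = 1 + 0.785398/(1 × 3.14159) = 1 + 0.25 = 1.25 m along the plane.
The resultant acts 1 + 0.25 = 1.25 m (along the plate) below the hinge at the top edge, so the moment about the hinge is M = F × 1.25 = 12.3276 × 1.25 = 15.4095 kN·m.
A normal force at the bottom, 2 m from the hinge, must supply this moment: P = 15.4095/2 = 7.70475 kN.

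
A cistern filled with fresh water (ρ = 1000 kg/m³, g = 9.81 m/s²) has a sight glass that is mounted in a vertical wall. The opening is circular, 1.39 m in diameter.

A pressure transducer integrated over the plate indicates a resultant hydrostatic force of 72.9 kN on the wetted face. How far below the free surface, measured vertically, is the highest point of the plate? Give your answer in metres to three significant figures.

γ = ρg = 1000 × 9.81 = 9810 N/m³ = 9.81 kN/m³.
A = π(0.695)² = 1.51747 m².
From F = γ·h_c·A, the centroid depth is h_c = 72.9/(9.81 × 1.51747) = 4.89709 m.
The centroid is at the centre, 0.695 m below the top of the plate, so the highest point sits at h_top = 4.89709 − 0.695 = 4.20209 m below the surface.

d_top ≈ 4.20 m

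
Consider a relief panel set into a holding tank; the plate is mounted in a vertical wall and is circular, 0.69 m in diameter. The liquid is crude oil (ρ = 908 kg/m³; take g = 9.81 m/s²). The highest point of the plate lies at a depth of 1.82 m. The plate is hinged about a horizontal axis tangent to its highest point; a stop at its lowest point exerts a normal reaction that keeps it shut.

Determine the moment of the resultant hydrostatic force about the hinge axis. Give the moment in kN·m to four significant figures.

M ≈ 2.587 kN·m

γ = ρg = 908 × 9.81 / 1000 = 8.90748 kN/m³.
The centroid is at the centre, 0.345 m below the top of the plate, so the centroid depth is h_c = 1.82 + 0.345 = 2.165 m.
A = π(0.345)² = 0.373928 m².
Resultant F = γ·h_c·A = 8.90748 × 2.165 × 0.373928 = 7.21109 kN.
I_c = πr⁴/4 = π × 0.345⁴/4 = 0.0111267 m⁴.
Centre of pressure: y_p = y_c + I_c/(y_c·A) = 2.165 + 0.0111267/(2.165 × 0.373928) = 2.165 + 0.0137442 = 2.17874 m along the plane.
The resultant acts 0.345 + 0.0137442 = 0.358744 m (along the plate) below the hinge at the top edge, so the moment about the hinge is M = F × 0.358744 = 7.21109 × 0.358744 = 2.58694 kN·m.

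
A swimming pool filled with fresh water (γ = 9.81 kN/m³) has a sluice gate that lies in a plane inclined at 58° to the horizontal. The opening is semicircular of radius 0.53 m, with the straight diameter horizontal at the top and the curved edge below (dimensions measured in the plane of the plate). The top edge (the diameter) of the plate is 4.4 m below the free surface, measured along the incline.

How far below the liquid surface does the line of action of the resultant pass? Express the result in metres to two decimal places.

h_p = 3.93 m

γ = 9.81 kN/m³.
Let θ = 58° be the plate's angle to the horizontal; measure y along the incline from where the plane meets the free surface. Vertical depth h = y·sinθ with sinθ = 0.848048.
The centroid of a semicircle lies 4r/(3π) = 0.224939 m from the diameter, here below the top edge, so y_c = 4.4 + 0.224939 = 4.62494 m and h_c = 4.62494 × 0.848048 = 3.92217 m.
A = πr²/2 = π × 0.53²/2 = 0.441237 m².
Resultant F = γ·h_c·A = 9.81 × 3.92217 × 0.441237 = 16.9773 kN.
I_c = (π/8 − 8/(9π))·r⁴ = 0.109757 × 0.53⁴ = 0.00866036 m⁴.
Centre of pressure: y_p = y_c + I_c/(y_c·A) = 4.62494 + 0.00866036/(4.62494 × 0.441237) = 4.62494 + 0.00424383 = 4.62918 m along the plane.
Vertically, h_p = y_p·sinθ = 4.62918 × 0.848048 = 3.92577 m.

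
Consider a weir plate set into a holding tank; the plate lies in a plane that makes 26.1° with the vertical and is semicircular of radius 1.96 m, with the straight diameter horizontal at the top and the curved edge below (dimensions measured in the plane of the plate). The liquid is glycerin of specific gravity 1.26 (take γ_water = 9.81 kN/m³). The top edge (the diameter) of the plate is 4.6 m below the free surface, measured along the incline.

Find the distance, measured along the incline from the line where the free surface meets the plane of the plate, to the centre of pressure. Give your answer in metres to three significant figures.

y_p = 5.48 m

γ = 1.26 × 9.81 = 12.3606 kN/m³.
The plate makes 26.1° with the vertical, i.e. θ = 90° − 26.1° = 63.9° to the horizontal. Measuring y along the incline from the free-surface line, vertical depth h = y·sinθ with sinθ = 0.898028.
The centroid of a semicircle lies 4r/(3π) = 0.83185 m from the diameter, here below the top edge, so y_c = 4.6 + 0.83185 = 5.43185 m and h_c = 5.43185 × 0.898028 = 4.87795 m.
A = πr²/2 = π × 1.96²/2 = 6.03437 m².
Resultant F = γ·h_c·A = 12.3606 × 4.87795 × 6.03437 = 363.839 kN.
I_c = (π/8 − 8/(9π))·r⁴ = 0.109757 × 1.96⁴ = 1.61978 m⁴.
Centre of pressure: y_p = y_c + I_c/(y_c·A) = 5.43185 + 1.61978/(5.43185 × 6.03437) = 5.43185 + 0.049417 = 5.48127 m along the plane.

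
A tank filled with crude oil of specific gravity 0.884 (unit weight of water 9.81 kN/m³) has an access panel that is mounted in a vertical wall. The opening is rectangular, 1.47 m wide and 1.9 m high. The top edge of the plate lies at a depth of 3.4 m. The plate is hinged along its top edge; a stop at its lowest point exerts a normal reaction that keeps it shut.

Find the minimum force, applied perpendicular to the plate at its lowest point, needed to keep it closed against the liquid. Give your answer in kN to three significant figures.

γ = 0.884 × 9.81 = 8.67204 kN/m³.
The centroid lies 1.9/2 = 0.95 m below the top edge, so the centroid depth is h_c = 3.4 + 0.95 = 4.35 m.
A = 1.47 × 1.9 = 2.793 m².
Resultant F = γ·h_c·A = 8.67204 × 4.35 × 2.793 = 105.361 kN.
I_c = b·h³/12 = 1.47 × 1.9³/12 = 0.840227 m⁴.
Centre of pressure: y_p = y_c + I_c/(y_c·A) = 4.35 + 0.840227/(4.35 × 2.793) = 4.35 + 0.069157 = 4.41916 m along the plane.
The resultant acts 0.95 + 0.069157 = 1.01916 m (along the plate) below the hinge at the top edge, so the moment about the hinge is M = F × 1.01916 = 105.361 × 1.01916 = 107.38 kN·m.
A normal force at the bottom, 1.9 m from the hinge, must supply this moment: P = 107.38/1.9 = 56.5158 kN.

P ≈ 56.5 kN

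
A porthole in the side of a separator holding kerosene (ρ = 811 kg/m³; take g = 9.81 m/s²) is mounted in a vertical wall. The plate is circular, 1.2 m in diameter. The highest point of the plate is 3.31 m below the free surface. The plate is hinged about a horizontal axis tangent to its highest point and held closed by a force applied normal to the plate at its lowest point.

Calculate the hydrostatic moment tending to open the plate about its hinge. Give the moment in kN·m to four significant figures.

γ = ρg = 811 × 9.81 / 1000 = 7.95591 kN/m³.
The centroid is at the centre, 0.6 m below the top of the plate, so the centroid depth is h_c = 3.31 + 0.6 = 3.91 m.
A = π(0.6)² = 1.13097 m².
Resultant F = γ·h_c·A = 7.95591 × 3.91 × 1.13097 = 35.1818 kN.
I_c = πr⁴/4 = π × 0.6⁴/4 = 0.101788 m⁴.
Centre of pressure: y_p = y_c + I_c/(y_c·A) = 3.91 + 0.101788/(3.91 × 1.13097) = 3.91 + 0.0230181 = 3.93302 m along the plane.
The resultant acts 0.6 + 0.0230181 = 0.623018 m (along the plate) below the hinge at the top edge, so the moment about the hinge is M = F × 0.623018 = 35.1818 × 0.623018 = 21.9189 kN·m.

M ≈ 21.92 kN·m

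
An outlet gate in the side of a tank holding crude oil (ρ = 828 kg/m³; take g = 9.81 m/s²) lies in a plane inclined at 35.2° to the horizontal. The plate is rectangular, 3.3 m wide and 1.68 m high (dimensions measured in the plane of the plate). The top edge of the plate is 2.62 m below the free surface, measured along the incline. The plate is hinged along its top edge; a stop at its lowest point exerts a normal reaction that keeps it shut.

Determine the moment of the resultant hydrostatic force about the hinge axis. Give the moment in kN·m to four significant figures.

M ≈ 81.55 kN·m

γ = ρg = 828 × 9.81 / 1000 = 8.12268 kN/m³.
Let θ = 35.2° be the plate's angle to the horizontal; measure y along the incline from where the plane meets the free surface. Vertical depth h = y·sinθ with sinθ = 0.576432.
The centroid lies 1.68/2 = 0.84 m below the top edge, so y_c = 2.62 + 0.84 = 3.46 m and h_c = 3.46 × 0.576432 = 1.99445 m.
A = 3.3 × 1.68 = 5.544 m².
Resultant F = γ·h_c·A = 8.12268 × 1.99445 × 5.544 = 89.8143 kN.
I_c = b·h³/12 = 3.3 × 1.68³/12 = 1.30395 m⁴.
Centre of pressure: y_p = y_c + I_c/(y_c·A) = 3.46 + 1.30395/(3.46 × 5.544) = 3.46 + 0.0679769 = 3.52798 m along the plane.
The resultant acts 0.84 + 0.0679769 = 0.907977 m (along the plate) below the hinge at the top edge, so the moment about the hinge is M = F × 0.907977 = 89.8143 × 0.907977 = 81.5493 kN·m.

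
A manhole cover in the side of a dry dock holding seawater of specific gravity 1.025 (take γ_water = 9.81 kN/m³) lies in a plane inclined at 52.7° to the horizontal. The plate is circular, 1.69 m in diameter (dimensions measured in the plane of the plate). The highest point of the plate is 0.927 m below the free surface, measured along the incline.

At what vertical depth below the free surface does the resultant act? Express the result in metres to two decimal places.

h_p = 1.49 m

γ = 1.025 × 9.81 = 10.05525 kN/m³.
Let θ = 52.7° be the plate's angle to the horizontal; measure y along the incline from where the plane meets the free surface. Vertical depth h = y·sinθ with sinθ = 0.795473.
The centroid is at the centre, 0.845 m below the top of the plate, so y_c = 0.927 + 0.845 = 1.772 m and h_c = 1.772 × 0.795473 = 1.40958 m.
A = π(0.845)² = 2.24318 m².
Resultant F = γ·h_c·A = 10.05525 × 1.40958 × 2.24318 = 31.7941 kN.
I_c = πr⁴/4 = π × 0.845⁴/4 = 0.400421 m⁴.
Centre of pressure: y_p = y_c + I_c/(y_c·A) = 1.772 + 0.400421/(1.772 × 2.24318) = 1.772 + 0.100737 = 1.87274 m along the plane.
Vertically, h_p = y_p·sinθ = 1.87274 × 0.795473 = 1.48971 m.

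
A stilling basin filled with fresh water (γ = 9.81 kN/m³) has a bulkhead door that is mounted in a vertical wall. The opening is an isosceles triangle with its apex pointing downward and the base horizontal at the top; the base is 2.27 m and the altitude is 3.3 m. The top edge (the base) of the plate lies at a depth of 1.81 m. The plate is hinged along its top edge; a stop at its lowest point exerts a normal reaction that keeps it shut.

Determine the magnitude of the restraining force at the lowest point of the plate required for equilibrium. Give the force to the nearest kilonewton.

γ = 9.81 kN/m³.
With the apex down, the centroid sits h/3 = 3.3/3 = 1.1 m below the base (the top edge), so the centroid depth is h_c = 1.81 + 1.1 = 2.91 m.
A = ½ × 2.27 × 3.3 = 3.7455 m².
Resultant F = γ·h_c·A = 9.81 × 2.91 × 3.7455 = 106.923 kN.
I_c = b·h³/36 = 2.27 × 3.3³/36 = 2.26603 m⁴.
Centre of pressure: y_p = y_c + I_c/(y_c·A) = 2.91 + 2.26603/(2.91 × 3.7455) = 2.91 + 0.207904 = 3.1179 m along the plane.
The resultant acts 1.1 + 0.207904 = 1.3079 m (along the plate) below the hinge at the top edge, so the moment about the hinge is M = F × 1.3079 = 106.923 × 1.3079 = 139.845 kN·m.
A normal force at the bottom, 3.3 m from the hinge, must supply this moment: P = 139.845/3.3 = 42.3773 kN.

P ≈ 42 kN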